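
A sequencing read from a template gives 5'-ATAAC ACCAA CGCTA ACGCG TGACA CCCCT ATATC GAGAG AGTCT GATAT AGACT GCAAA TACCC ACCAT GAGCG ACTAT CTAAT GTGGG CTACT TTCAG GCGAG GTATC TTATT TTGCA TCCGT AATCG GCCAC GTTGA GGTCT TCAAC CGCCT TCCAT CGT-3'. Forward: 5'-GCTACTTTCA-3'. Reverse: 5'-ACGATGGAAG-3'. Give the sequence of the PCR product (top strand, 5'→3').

The forward primer matches the template at positions 90–99.
The reverse primer's reverse complement is CTTCCATCGT, which matches the template at positions 154–163.
The product is the template from position 90 through 163 (74 bp).

5'-GCTACTTTCAGGCGAGGTATCTTATTTTGCATCCGTAATCGGCCACGTTGAGGTCTTCAACCGCCTTCCATCGT-3'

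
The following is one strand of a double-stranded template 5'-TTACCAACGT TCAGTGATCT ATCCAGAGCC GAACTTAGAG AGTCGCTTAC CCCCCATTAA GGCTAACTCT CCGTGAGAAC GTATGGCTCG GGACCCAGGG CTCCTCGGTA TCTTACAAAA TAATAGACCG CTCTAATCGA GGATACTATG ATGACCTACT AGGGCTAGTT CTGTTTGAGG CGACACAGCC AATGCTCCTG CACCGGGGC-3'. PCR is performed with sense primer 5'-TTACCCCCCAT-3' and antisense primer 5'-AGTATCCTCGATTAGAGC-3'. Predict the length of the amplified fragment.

101 bp

The forward primer matches the template at positions 47–57.
Reverse complement of the reverse primer: GCTCTAATCGAGGATACT. This occurs on the top strand at positions 130–147.
Amplicon spans positions 47–147: 101 bp.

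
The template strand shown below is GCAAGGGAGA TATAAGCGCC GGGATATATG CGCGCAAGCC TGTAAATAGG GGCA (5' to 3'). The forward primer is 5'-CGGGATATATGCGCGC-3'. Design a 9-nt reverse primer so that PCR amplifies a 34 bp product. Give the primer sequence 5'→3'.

5'-GCCCCTATT-3'

The forward primer binds at positions 20–35, so a 34 bp product ends at position 20 + 34 − 1 = 53.
The reverse primer anneals to the top strand over positions 45–53, i.e. to AATAGGGGC.
Its sequence written 5'→3' is the reverse complement: GCCCCTATT.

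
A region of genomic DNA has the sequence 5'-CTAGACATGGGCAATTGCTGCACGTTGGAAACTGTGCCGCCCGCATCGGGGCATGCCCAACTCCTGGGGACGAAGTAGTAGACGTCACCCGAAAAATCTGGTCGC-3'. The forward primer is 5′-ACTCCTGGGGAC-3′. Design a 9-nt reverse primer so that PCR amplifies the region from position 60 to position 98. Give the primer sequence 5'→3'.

The product's 3' end on the top strand is position 98.
The reverse primer anneals to the top strand over positions 90–98, i.e. to CGAAAAATC.
Its sequence written 5'→3' is the reverse complement: GATTTTTCG.

5'-GATTTTTCG-3'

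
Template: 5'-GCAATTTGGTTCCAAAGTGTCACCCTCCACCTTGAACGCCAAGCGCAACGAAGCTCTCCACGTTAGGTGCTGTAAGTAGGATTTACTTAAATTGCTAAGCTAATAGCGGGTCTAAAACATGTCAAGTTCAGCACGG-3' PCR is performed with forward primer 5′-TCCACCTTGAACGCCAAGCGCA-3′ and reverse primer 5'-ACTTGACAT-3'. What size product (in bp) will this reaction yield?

The forward primer matches the template at positions 26–47.
Taking the reverse complement of ACTTGACAT gives ATGTCAAGT, found at positions 119–127 on the template; the primer anneals here to the top strand with its 3' end pointing upstream.
Amplicon spans positions 26–127: 102 bp.

102 bp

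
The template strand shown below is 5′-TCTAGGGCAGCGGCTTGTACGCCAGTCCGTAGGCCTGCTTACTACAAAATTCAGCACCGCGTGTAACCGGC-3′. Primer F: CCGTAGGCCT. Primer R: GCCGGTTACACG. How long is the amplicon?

45 bp

The forward primer matches the template at positions 27–36.
Reverse complement of the reverse primer: CGTGTAACCGGC. This occurs on the top strand at positions 60–71.
Amplicon spans positions 27–71: 45 bp.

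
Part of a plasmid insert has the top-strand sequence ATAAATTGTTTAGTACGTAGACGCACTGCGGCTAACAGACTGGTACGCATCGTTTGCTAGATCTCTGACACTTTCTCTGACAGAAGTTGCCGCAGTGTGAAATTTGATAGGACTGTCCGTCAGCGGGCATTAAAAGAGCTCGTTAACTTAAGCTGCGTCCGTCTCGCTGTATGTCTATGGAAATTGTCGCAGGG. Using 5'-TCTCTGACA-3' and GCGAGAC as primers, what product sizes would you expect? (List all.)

106 bp, 94 bp

The forward primer TCTCTGACA matches the top strand at positions 62–70, 74–82.
The reverse primer's reverse complement is GTCTCGC, matching at positions 161–167.
Each forward site pairs with the reverse site to give a product ending at position 167: sizes 106, 94 bp.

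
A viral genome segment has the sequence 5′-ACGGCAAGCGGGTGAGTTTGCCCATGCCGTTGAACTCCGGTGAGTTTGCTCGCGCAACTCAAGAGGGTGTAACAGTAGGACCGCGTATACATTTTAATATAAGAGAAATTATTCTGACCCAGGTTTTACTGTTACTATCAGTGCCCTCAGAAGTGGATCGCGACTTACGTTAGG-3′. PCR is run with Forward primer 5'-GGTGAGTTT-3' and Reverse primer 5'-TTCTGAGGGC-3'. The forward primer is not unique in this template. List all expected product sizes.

The forward primer GGTGAGTTT matches the top strand at positions 11–19, 39–47.
The reverse primer's reverse complement is GCCCTCAGAA, matching at positions 143–152.
Each forward site pairs with the reverse site to give a product ending at position 152: sizes 142, 114 bp.

142 bp, 114 bp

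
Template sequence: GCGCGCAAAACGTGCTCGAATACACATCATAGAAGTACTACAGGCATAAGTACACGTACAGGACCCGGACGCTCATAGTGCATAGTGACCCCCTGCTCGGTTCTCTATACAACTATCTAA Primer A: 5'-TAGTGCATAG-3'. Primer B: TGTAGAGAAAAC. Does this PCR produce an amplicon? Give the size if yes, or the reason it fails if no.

No product — primer B has no binding site in the template.

Primer B (TGTAGAGAAAAC) does not match the top strand, and its reverse complement GTTTTCTCTACA does not match either.
With no annealing site for primer B, no amplification occurs.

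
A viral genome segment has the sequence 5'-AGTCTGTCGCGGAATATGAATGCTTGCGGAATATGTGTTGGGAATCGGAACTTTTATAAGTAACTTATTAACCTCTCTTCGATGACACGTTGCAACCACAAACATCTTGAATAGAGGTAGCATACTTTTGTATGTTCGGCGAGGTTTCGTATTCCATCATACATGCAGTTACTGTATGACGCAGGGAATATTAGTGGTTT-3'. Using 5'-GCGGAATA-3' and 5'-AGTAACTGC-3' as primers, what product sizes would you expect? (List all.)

165 bp, 148 bp

The forward primer GCGGAATA matches the top strand at positions 9–16, 26–33.
The reverse primer's reverse complement is GCAGTTACT, matching at positions 165–173.
Each forward site pairs with the reverse site to give a product ending at position 173: sizes 165, 148 bp.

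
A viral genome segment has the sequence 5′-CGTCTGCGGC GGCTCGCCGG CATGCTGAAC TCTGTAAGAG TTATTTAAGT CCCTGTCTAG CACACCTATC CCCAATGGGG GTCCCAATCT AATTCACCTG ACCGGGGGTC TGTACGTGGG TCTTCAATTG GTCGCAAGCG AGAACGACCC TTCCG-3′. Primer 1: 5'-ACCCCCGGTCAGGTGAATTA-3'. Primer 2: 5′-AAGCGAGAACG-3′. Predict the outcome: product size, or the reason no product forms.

No product — the primers' 3' ends point away from each other.

Primer 1 (ACCCCCGGTCAGGTGAATTA) has reverse complement TAATTCACCTGACCGGGGGT, which matches the top strand at positions 90–109; primer 1 anneals to the top strand there with its 3' end pointing upstream toward position 90.
Primer 2 (AAGCGAGAACG) matches the top strand directly at positions 136–146; it anneals to the bottom strand with its 3' end pointing downstream toward position 146.
The 3' ends diverge (primer 1 extends toward position 1, primer 2 toward position 155), so the primers never converge on a shared product.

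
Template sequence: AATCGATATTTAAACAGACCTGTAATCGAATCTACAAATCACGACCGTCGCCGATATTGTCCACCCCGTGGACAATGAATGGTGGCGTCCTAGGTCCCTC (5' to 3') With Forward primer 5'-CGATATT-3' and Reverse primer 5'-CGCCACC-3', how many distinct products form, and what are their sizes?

The forward primer CGATATT matches the top strand at positions 4–10, 52–58.
The reverse primer's reverse complement is GGTGGCG, matching at positions 81–87.
Each forward site pairs with the reverse site to give a product ending at position 87: sizes 84, 36 bp.

Two products: 84 bp, 36 bp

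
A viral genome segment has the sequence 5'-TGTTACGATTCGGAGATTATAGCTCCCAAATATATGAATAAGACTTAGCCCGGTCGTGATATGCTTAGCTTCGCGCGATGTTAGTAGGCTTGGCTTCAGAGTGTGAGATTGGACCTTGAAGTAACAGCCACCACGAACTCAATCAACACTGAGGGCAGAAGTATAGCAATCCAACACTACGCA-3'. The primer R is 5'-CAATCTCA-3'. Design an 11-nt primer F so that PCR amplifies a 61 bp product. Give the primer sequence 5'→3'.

The reverse primer's reverse complement TGAGATTG matches the template at positions 104–111, so the product ends at position 111.
A 61 bp product then starts at position 111 − 61 + 1 = 51.
The forward primer is identical to the top strand there: CGGTCGTGATA.

5'-CGGTCGTGATA-3'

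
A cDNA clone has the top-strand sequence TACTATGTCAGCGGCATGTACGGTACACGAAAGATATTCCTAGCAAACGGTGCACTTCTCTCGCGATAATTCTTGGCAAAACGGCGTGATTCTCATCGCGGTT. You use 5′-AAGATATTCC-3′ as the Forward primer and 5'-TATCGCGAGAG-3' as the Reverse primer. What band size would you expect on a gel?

Scanning the template, AAGATATTCC occurs at positions 31–40; this primer anneals to the bottom strand there with its 3' end pointing downstream.
The reverse primer's reverse complement is CTCTCGCGATA, which matches the template at positions 58–68.
The product runs from position 31 to position 68, so its length is 68 − 31 + 1 = 38 bp.

38 bp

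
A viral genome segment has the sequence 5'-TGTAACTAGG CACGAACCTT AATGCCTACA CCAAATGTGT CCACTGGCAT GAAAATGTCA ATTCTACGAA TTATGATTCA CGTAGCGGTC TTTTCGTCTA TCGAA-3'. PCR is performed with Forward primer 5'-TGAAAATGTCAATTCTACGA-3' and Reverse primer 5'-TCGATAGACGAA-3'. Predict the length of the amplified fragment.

55 bp

The forward primer matches the template at positions 50–69.
The reverse primer's reverse complement is TTCGTCTATCGA, which matches the template at positions 93–104.
Amplicon spans positions 50–104: 55 bp.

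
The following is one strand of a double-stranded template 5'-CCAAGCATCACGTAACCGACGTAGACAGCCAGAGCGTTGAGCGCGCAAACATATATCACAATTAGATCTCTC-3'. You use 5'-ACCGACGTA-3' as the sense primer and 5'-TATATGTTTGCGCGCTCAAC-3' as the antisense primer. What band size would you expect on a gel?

Forward primer ACCGACGTA is found on the top strand at positions 15–23.
Taking the reverse complement of TATATGTTTGCGCGCTCAAC gives GTTGAGCGCGCAAACATATA, found at positions 36–55 on the template; the primer anneals here to the top strand with its 3' end pointing upstream.
The product runs from position 15 to position 55, so its length is 55 − 15 + 1 = 41 bp.

41 bp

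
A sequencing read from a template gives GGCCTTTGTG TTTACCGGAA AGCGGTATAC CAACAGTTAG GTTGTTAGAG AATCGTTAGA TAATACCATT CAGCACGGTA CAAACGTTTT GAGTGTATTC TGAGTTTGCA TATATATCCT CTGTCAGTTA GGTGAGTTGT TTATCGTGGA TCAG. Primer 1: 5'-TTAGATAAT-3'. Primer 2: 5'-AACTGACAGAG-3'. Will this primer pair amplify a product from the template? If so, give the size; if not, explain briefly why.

Primer 1 (TTAGATAAT) matches the top strand at positions 56–64; it acts as a forward primer.
Primer 2's reverse complement is CTCTGTCAGTT, matching the top strand at positions 119–129; it acts as a reverse primer.
The 3' ends face each other across positions 56–129, giving a 74 bp product.

Yes — a 74 bp product.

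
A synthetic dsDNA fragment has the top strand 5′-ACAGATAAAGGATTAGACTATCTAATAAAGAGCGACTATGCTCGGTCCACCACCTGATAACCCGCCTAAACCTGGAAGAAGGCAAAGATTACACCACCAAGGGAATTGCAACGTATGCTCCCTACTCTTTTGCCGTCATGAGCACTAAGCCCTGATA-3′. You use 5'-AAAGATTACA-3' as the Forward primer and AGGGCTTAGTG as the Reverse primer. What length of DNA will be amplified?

70 bp

Forward primer AAAGATTACA is found on the top strand at positions 84–93.
Taking the reverse complement of AGGGCTTAGTG gives CACTAAGCCCT, found at positions 143–153 on the template; the primer anneals here to the top strand with its 3' end pointing upstream.
Amplicon spans positions 84–153: 70 bp.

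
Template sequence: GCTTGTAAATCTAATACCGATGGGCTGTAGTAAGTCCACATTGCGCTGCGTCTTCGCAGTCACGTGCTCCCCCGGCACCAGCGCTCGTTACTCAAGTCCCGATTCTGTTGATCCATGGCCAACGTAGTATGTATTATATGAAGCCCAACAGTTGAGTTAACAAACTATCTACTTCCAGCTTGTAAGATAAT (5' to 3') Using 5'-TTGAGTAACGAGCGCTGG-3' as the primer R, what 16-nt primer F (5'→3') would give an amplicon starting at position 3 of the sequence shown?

5'-TTGTAAATCTAATACC-3'

The reverse primer's reverse complement CCAGCGCTCGTTACTCAA matches the template at positions 78–95; the product starts at position 3.
The forward primer is identical to the top strand over positions 3–18: TTGTAAATCTAATACC.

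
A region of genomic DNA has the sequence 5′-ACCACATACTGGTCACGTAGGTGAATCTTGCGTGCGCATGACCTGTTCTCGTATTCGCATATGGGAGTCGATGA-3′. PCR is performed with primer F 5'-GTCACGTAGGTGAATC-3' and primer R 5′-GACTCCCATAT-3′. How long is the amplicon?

The forward primer matches the template at positions 12–27.
Reverse complement of the reverse primer: ATATGGGAGTC. This occurs on the top strand at positions 59–69.
Product length = (reverse-primer end) − (forward-primer start) + 1 = 69 − 12 + 1 = 58 bp.

58 bp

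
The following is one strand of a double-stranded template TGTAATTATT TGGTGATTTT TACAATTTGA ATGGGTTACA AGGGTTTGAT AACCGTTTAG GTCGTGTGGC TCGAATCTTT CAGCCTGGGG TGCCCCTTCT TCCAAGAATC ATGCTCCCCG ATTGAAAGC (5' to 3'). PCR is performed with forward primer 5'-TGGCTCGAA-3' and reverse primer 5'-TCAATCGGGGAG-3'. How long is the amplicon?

59 bp

Scanning the template, TGGCTCGAA occurs at positions 67–75; this primer anneals to the bottom strand there with its 3' end pointing downstream.
Taking the reverse complement of TCAATCGGGGAG gives CTCCCCGATTGA, found at positions 114–125 on the template; the primer anneals here to the top strand with its 3' end pointing upstream.
Amplicon spans positions 67–125: 59 bp.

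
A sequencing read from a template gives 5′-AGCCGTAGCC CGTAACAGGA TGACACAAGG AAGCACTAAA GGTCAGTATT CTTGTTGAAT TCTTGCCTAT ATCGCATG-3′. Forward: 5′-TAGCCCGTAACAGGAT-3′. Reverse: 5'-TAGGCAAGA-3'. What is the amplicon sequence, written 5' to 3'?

5'-TAGCCCGTAACAGGATGACACAAGGAAGCACTAAAGGTCAGTATTCTTGTTGAATTCTTGCCTA-3'

The forward primer matches the template at positions 6–21.
Taking the reverse complement of TAGGCAAGA gives TCTTGCCTA, found at positions 61–69 on the template; the primer anneals here to the top strand with its 3' end pointing upstream.
The product is the template from position 6 through 69 (64 bp).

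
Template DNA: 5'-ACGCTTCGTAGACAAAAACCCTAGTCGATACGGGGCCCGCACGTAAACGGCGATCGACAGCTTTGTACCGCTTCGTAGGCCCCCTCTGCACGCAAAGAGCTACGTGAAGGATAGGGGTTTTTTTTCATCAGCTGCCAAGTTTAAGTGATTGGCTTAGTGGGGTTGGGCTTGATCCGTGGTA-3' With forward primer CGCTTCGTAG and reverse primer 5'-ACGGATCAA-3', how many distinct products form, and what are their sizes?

The forward primer CGCTTCGTAG matches the top strand at positions 2–11, 69–78.
The reverse primer's reverse complement is TTGATCCGT, matching at positions 169–177.
Each forward site pairs with the reverse site to give a product ending at position 177: sizes 176, 109 bp.

Two products: 176 bp, 109 bp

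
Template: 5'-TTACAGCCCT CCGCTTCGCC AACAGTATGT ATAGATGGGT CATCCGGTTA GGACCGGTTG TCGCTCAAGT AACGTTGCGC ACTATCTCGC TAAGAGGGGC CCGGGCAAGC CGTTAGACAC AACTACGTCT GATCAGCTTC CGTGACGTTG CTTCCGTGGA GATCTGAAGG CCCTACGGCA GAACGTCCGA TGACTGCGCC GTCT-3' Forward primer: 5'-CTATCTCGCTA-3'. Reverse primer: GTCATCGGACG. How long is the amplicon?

Forward primer CTATCTCGCTA is found on the top strand at positions 82–92.
The reverse primer's reverse complement is CGTCCGATGAC, which matches the template at positions 184–194.
Product length = (reverse-primer end) − (forward-primer start) + 1 = 194 − 82 + 1 = 113 bp.

113 bp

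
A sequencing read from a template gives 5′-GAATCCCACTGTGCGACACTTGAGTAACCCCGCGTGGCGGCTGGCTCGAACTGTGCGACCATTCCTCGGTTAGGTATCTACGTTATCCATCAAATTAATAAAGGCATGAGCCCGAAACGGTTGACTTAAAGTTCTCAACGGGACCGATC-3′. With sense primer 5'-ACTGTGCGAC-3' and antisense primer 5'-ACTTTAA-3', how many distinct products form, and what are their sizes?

Two products: 125 bp, 83 bp

The forward primer ACTGTGCGAC matches the top strand at positions 8–17, 50–59.
The reverse primer's reverse complement is TTAAAGT, matching at positions 126–132.
Each forward site pairs with the reverse site to give a product ending at position 132: sizes 125, 83 bp.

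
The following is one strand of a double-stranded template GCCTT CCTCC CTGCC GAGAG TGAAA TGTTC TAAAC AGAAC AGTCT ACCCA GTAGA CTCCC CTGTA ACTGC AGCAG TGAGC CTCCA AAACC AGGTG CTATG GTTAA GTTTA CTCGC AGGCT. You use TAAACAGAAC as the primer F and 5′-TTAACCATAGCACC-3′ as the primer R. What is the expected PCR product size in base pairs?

Scanning the template, TAAACAGAAC occurs at positions 31–40; this primer anneals to the bottom strand there with its 3' end pointing downstream.
The reverse primer's reverse complement is GGTGCTATGGTTAA, which matches the template at positions 92–105.
Product length = (reverse-primer end) − (forward-primer start) + 1 = 105 − 31 + 1 = 75 bp.

75 bp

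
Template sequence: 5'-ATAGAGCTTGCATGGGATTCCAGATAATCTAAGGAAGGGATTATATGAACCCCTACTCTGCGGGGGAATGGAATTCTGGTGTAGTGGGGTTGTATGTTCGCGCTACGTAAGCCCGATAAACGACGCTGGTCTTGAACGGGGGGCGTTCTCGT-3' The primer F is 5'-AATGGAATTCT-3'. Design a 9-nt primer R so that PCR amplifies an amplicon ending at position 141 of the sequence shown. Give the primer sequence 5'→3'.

The forward primer binds at positions 67–77; the product's 3' end on the top strand is position 141.
The reverse primer anneals to the top strand over positions 133–141, i.e. to TGAACGGGG.
Its sequence written 5'→3' is the reverse complement: CCCCGTTCA.

5'-CCCCGTTCA-3'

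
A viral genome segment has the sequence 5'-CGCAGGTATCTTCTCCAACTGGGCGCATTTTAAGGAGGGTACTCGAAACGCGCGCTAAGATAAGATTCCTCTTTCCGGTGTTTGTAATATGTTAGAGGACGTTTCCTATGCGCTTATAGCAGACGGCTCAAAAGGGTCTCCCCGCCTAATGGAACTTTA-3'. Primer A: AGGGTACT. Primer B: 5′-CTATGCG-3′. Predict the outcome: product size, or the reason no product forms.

Primer A (AGGGTACT) matches the top strand at positions 36–43 (3' end points downstream).
Primer B (CTATGCG) also matches the top strand directly, at positions 106–112 — its reverse complement CGCATAG is not present.
Both primers anneal to the bottom strand with 3' ends pointing the same way, so neither can prime synthesis back toward the other.

No product — both primers anneal to the same strand and extend in the same direction.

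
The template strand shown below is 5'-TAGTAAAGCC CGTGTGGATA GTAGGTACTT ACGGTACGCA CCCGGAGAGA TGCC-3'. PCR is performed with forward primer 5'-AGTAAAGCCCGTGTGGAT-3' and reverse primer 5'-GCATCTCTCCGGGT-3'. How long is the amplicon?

52 bp

Scanning the template, AGTAAAGCCCGTGTGGAT occurs at positions 2–19; this primer anneals to the bottom strand there with its 3' end pointing downstream.
The reverse primer's reverse complement is ACCCGGAGAGATGC, which matches the template at positions 40–53.
The product runs from position 2 to position 53, so its length is 53 − 2 + 1 = 52 bp.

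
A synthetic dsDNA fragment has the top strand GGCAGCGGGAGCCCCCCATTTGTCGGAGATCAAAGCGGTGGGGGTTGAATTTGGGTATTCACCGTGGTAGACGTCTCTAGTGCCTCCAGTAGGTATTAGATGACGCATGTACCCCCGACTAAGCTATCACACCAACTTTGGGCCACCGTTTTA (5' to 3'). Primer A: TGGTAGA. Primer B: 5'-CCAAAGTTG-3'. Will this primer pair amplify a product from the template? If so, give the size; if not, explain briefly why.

Yes — a 77 bp product.

Primer A (TGGTAGA) matches the top strand at positions 65–71; it acts as a forward primer.
Primer B's reverse complement is CAACTTTGG, matching the top strand at positions 133–141; it acts as a reverse primer.
The 3' ends face each other across positions 65–141, giving a 77 bp product.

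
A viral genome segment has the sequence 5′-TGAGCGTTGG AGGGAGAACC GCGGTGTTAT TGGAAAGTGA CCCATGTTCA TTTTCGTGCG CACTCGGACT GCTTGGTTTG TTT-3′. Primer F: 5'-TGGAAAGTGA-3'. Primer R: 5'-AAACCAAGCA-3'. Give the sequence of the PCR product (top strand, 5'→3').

Forward primer TGGAAAGTGA is found on the top strand at positions 31–40.
The reverse primer's reverse complement is TGCTTGGTTT, which matches the template at positions 70–79.
The product is the template from position 31 through 79 (49 bp).

5'-TGGAAAGTGACCCATGTTCATTTTCGTGCGCACTCGGACTGCTTGGTTT-3'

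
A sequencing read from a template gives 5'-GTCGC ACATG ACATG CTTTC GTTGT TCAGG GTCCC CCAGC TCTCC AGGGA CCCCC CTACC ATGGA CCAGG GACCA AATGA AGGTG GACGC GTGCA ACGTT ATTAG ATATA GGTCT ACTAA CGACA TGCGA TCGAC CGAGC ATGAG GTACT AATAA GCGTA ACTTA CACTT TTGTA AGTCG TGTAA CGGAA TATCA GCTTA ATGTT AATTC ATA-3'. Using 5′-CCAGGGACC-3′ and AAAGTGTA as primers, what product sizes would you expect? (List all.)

128 bp, 106 bp

The forward primer CCAGGGACC matches the top strand at positions 44–52, 66–74.
The reverse primer's reverse complement is TACACTTT, matching at positions 164–171.
Each forward site pairs with the reverse site to give a product ending at position 171: sizes 128, 106 bp.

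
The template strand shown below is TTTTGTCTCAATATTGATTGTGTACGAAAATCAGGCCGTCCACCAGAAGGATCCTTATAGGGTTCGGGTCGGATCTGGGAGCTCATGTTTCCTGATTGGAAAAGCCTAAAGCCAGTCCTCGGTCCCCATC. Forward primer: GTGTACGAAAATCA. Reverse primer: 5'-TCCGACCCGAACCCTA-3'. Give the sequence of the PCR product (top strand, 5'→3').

5'-GTGTACGAAAATCAGGCCGTCCACCAGAAGGATCCTTATAGGGTTCGGGTCGGA-3'

Scanning the template, GTGTACGAAAATCA occurs at positions 20–33; this primer anneals to the bottom strand there with its 3' end pointing downstream.
Taking the reverse complement of TCCGACCCGAACCCTA gives TAGGGTTCGGGTCGGA, found at positions 58–73 on the template; the primer anneals here to the top strand with its 3' end pointing upstream.
The product is the template from position 20 through 73 (54 bp).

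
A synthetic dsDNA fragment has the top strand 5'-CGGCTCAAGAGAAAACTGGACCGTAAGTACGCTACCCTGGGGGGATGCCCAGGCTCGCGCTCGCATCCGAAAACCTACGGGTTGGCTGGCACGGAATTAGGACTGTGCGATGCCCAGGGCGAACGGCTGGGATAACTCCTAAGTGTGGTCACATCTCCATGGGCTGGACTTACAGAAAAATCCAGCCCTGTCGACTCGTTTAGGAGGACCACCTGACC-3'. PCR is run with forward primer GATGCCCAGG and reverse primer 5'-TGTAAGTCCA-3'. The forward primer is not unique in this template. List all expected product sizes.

131 bp, 66 bp

The forward primer GATGCCCAGG matches the top strand at positions 44–53, 109–118.
The reverse primer's reverse complement is TGGACTTACA, matching at positions 165–174.
Each forward site pairs with the reverse site to give a product ending at position 174: sizes 131, 66 bp.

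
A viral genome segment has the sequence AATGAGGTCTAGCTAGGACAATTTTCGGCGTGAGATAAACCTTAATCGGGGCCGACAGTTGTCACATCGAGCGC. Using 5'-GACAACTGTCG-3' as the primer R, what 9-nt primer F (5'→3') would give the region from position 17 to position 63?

5'-GACAATTTT-3'

The reverse primer's reverse complement CGACAGTTGTC matches the template at positions 53–63; the product starts at position 17.
The forward primer is identical to the top strand over positions 17–25: GACAATTTT.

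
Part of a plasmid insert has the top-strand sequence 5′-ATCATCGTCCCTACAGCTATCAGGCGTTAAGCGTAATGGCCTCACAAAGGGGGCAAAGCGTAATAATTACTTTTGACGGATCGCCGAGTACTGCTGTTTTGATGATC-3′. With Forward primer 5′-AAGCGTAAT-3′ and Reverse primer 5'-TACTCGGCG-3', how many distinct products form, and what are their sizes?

The forward primer AAGCGTAAT matches the top strand at positions 29–37, 56–64.
The reverse primer's reverse complement is CGCCGAGTA, matching at positions 82–90.
Each forward site pairs with the reverse site to give a product ending at position 90: sizes 62, 35 bp.

Two products: 62 bp, 35 bp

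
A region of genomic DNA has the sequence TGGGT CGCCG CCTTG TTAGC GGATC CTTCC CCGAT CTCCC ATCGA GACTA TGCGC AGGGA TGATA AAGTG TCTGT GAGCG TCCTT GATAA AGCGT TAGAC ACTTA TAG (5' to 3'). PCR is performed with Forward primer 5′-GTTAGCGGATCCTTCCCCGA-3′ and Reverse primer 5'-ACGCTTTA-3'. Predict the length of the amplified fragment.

81 bp

Scanning the template, GTTAGCGGATCCTTCCCCGA occurs at positions 15–34; this primer anneals to the bottom strand there with its 3' end pointing downstream.
Reverse complement of the reverse primer: TAAAGCGT. This occurs on the top strand at positions 88–95.
The product runs from position 15 to position 95, so its length is 95 − 15 + 1 = 81 bp.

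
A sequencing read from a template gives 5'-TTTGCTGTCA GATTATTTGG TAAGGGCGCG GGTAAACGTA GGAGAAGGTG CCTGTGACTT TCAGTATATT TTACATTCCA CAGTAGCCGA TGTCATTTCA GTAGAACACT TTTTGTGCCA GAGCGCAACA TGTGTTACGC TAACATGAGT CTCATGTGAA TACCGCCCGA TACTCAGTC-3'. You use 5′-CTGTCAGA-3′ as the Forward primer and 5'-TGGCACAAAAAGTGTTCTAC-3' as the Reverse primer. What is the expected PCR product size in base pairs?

116 bp

The forward primer matches the template at positions 5–12.
Taking the reverse complement of TGGCACAAAAAGTGTTCTAC gives GTAGAACACTTTTTGTGCCA, found at positions 101–120 on the template; the primer anneals here to the top strand with its 3' end pointing upstream.
The product runs from position 5 to position 120, so its length is 120 − 5 + 1 = 116 bp.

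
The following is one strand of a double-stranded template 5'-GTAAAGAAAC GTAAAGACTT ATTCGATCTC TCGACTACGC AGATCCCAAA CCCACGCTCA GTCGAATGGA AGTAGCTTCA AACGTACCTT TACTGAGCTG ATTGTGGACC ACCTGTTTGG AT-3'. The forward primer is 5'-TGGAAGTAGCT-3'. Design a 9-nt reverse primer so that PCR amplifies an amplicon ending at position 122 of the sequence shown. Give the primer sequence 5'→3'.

5'-ATCCAAACA-3'

The forward primer binds at positions 67–77; the product's 3' end on the top strand is position 122.
The reverse primer anneals to the top strand over positions 114–122, i.e. to TGTTTGGAT.
Its sequence written 5'→3' is the reverse complement: ATCCAAACA.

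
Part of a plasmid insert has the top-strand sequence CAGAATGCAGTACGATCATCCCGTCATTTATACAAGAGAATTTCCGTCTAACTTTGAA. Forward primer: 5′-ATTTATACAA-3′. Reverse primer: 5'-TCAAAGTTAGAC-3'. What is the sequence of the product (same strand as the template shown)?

The forward primer matches the template at positions 26–35.
The reverse primer's reverse complement is GTCTAACTTTGA, which matches the template at positions 46–57.
The product is the template from position 26 through 57 (32 bp).

5'-ATTTATACAAGAGAATTTCCGTCTAACTTTGA-3'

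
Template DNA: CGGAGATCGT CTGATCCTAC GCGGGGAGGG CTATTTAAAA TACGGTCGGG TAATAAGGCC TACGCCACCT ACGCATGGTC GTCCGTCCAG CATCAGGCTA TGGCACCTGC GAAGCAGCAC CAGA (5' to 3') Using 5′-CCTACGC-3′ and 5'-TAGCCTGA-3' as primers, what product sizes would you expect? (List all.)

85 bp, 42 bp, 33 bp

The forward primer CCTACGC matches the top strand at positions 16–22, 59–65, 68–74.
The reverse primer's reverse complement is TCAGGCTA, matching at positions 93–100.
Each forward site pairs with the reverse site to give a product ending at position 100: sizes 85, 42, 33 bp.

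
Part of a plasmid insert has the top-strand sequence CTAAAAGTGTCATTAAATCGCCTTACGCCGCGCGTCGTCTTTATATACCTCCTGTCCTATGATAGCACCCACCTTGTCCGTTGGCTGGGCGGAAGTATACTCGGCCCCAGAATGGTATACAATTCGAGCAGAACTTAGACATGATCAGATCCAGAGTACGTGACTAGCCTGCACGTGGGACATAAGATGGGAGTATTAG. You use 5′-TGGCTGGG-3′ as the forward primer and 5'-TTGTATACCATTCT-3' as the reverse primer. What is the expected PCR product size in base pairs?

Scanning the template, TGGCTGGG occurs at positions 82–89; this primer anneals to the bottom strand there with its 3' end pointing downstream.
The reverse primer's reverse complement is AGAATGGTATACAA, which matches the template at positions 109–122.
Amplicon spans positions 82–122: 41 bp.

41 bp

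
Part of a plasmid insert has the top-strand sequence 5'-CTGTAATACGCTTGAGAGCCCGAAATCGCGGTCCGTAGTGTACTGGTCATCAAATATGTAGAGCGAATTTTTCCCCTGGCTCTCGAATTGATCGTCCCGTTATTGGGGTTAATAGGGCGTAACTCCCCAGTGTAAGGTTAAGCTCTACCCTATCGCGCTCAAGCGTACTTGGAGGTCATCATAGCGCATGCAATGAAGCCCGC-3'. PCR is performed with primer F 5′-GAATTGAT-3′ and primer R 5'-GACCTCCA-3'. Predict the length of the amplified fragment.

Scanning the template, GAATTGAT occurs at positions 85–92; this primer anneals to the bottom strand there with its 3' end pointing downstream.
Taking the reverse complement of GACCTCCA gives TGGAGGTC, found at positions 170–177 on the template; the primer anneals here to the top strand with its 3' end pointing upstream.
Product length = (reverse-primer end) − (forward-primer start) + 1 = 177 − 85 + 1 = 93 bp.

93 bp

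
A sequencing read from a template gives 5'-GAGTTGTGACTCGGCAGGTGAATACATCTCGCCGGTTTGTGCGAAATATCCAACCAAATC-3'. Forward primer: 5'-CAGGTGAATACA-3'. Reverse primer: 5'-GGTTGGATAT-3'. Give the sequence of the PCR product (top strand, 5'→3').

Scanning the template, CAGGTGAATACA occurs at positions 15–26; this primer anneals to the bottom strand there with its 3' end pointing downstream.
Taking the reverse complement of GGTTGGATAT gives ATATCCAACC, found at positions 46–55 on the template; the primer anneals here to the top strand with its 3' end pointing upstream.
The product is the template from position 15 through 55 (41 bp).

5'-CAGGTGAATACATCTCGCCGGTTTGTGCGAAATATCCAACC-3'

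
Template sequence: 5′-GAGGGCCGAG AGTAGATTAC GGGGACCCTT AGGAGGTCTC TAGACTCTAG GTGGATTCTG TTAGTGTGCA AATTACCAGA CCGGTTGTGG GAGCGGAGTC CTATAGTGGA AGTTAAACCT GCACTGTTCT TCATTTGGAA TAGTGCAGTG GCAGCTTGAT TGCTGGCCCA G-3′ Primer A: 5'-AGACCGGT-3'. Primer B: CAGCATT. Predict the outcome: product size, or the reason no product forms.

Primer B (CAGCATT) does not match the top strand, and its reverse complement AATGCTG does not match either.
With no annealing site for primer B, no amplification occurs.

No product — primer B has no binding site in the template.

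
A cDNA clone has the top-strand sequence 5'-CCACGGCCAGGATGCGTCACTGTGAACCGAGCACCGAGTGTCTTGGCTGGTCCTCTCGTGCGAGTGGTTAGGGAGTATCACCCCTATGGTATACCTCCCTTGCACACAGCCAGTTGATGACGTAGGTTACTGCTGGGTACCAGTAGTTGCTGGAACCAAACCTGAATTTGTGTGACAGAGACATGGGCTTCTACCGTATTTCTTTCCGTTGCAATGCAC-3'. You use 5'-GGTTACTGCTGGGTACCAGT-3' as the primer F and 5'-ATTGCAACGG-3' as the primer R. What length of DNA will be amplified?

The forward primer matches the template at positions 125–144.
Reverse complement of the reverse primer: CCGTTGCAAT. This occurs on the top strand at positions 206–215.
The product runs from position 125 to position 215, so its length is 215 − 125 + 1 = 91 bp.

91 bp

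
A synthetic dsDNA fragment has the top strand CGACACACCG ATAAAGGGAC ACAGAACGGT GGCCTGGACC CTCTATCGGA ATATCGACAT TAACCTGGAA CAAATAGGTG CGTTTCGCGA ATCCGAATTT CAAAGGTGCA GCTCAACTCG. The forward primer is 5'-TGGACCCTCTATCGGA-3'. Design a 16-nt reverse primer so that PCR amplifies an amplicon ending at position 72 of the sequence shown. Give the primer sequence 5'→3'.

5'-TGTTCCAGGTTAATGT-3'

The forward primer binds at positions 35–50; the product's 3' end on the top strand is position 72.
The reverse primer anneals to the top strand over positions 57–72, i.e. to ACATTAACCTGGAACA.
Its sequence written 5'→3' is the reverse complement: TGTTCCAGGTTAATGT.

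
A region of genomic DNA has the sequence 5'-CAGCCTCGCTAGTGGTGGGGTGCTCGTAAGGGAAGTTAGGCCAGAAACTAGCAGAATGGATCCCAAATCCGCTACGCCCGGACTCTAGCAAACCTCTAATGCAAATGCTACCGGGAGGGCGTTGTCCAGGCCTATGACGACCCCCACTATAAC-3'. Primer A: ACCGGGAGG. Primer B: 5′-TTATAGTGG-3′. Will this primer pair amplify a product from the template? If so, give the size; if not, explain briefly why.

Primer A (ACCGGGAGG) matches the top strand at positions 110–118; it acts as a forward primer.
Primer B's reverse complement is CCACTATAA, matching the top strand at positions 144–152; it acts as a reverse primer.
The 3' ends face each other across positions 110–152, giving a 43 bp product.

Yes — a 43 bp product.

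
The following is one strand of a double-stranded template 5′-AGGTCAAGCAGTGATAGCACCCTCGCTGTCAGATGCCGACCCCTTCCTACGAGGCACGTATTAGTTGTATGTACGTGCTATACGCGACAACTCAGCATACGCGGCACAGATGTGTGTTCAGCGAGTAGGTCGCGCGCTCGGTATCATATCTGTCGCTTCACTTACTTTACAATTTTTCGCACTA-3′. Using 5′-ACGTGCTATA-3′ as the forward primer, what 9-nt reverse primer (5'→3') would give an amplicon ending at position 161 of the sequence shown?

5'-GTGAAGCGA-3'

The forward primer binds at positions 73–82; the product's 3' end on the top strand is position 161.
The reverse primer anneals to the top strand over positions 153–161, i.e. to TCGCTTCAC.
Its sequence written 5'→3' is the reverse complement: GTGAAGCGA.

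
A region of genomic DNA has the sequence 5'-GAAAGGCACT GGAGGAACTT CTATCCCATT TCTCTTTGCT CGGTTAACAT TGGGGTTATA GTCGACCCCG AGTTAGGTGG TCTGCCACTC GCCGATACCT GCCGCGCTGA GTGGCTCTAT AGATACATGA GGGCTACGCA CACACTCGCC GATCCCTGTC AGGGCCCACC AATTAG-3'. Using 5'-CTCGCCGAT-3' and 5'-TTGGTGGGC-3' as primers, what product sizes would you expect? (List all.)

The forward primer CTCGCCGAT matches the top strand at positions 88–96, 145–153.
The reverse primer's reverse complement is GCCCACCAA, matching at positions 164–172.
Each forward site pairs with the reverse site to give a product ending at position 172: sizes 85, 28 bp.

85 bp, 28 bp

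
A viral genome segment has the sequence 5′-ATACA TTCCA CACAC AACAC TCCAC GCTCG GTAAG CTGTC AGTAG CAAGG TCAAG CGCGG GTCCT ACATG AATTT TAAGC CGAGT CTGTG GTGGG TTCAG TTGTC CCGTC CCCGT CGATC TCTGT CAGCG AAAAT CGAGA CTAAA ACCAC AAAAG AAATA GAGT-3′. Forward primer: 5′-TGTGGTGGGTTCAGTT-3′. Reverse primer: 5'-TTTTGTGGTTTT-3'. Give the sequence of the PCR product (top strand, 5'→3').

5'-TGTGGTGGGTTCAGTTGTCCCGTCCCCGTCGATCTCTGTCAGCGAAAATCGAGACTAAAACCACAAAA-3'

The forward primer matches the template at positions 87–102.
The reverse primer's reverse complement is AAAACCACAAAA, which matches the template at positions 143–154.
The product is the template from position 87 through 154 (68 bp).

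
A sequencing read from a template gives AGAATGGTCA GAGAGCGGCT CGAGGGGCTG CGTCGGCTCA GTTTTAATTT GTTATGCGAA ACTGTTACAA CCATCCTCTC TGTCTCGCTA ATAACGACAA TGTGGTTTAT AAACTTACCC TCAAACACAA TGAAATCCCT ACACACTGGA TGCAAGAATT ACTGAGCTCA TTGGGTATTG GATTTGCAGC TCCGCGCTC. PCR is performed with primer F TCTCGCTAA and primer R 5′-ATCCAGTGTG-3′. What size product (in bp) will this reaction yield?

Forward primer TCTCGCTAA is found on the top strand at positions 83–91.
Reverse complement of the reverse primer: CACACTGGAT. This occurs on the top strand at positions 142–151.
Product length = (reverse-primer end) − (forward-primer start) + 1 = 151 − 83 + 1 = 69 bp.

69 bp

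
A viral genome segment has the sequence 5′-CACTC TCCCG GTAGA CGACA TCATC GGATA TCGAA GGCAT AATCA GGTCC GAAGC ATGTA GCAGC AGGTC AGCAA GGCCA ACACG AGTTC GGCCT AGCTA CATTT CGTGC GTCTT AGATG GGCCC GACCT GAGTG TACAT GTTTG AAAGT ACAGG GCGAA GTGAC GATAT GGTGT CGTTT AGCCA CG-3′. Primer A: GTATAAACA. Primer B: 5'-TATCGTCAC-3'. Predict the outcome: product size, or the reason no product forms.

No product — primer A has no binding site in the template.

Primer A (GTATAAACA) does not match the top strand, and its reverse complement TGTTTATAC does not match either.
With no annealing site for primer A, no amplification occurs.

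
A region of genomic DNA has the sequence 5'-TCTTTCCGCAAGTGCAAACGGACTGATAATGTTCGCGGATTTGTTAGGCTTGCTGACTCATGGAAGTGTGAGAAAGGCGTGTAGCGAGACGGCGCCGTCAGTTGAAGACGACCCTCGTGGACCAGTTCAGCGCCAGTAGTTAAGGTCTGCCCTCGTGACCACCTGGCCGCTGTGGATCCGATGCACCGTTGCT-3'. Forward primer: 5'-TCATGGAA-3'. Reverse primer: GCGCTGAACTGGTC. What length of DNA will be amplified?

Forward primer TCATGGAA is found on the top strand at positions 58–65.
Taking the reverse complement of GCGCTGAACTGGTC gives GACCAGTTCAGCGC, found at positions 120–133 on the template; the primer anneals here to the top strand with its 3' end pointing upstream.
Product length = (reverse-primer end) − (forward-primer start) + 1 = 133 − 58 + 1 = 76 bp.

76 bp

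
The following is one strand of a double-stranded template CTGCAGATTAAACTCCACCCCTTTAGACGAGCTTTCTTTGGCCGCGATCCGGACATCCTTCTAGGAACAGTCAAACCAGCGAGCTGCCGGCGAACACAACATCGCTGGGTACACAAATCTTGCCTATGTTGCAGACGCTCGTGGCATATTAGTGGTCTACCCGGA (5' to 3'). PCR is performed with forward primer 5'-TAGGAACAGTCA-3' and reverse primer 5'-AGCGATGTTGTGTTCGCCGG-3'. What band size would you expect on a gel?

45 bp

Forward primer TAGGAACAGTCA is found on the top strand at positions 62–73.
Reverse complement of the reverse primer: CCGGCGAACACAACATCGCT. This occurs on the top strand at positions 87–106.
Amplicon spans positions 62–106: 45 bp.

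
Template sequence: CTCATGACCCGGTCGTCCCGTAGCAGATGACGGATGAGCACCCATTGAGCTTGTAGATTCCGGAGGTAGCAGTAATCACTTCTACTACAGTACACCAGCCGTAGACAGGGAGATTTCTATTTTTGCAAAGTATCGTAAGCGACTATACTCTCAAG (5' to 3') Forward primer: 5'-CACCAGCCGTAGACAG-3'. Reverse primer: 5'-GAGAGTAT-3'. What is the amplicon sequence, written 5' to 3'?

5'-CACCAGCCGTAGACAGGGAGATTTCTATTTTTGCAAAGTATCGTAAGCGACTATACTCTC-3'

Scanning the template, CACCAGCCGTAGACAG occurs at positions 93–108; this primer anneals to the bottom strand there with its 3' end pointing downstream.
Taking the reverse complement of GAGAGTAT gives ATACTCTC, found at positions 145–152 on the template; the primer anneals here to the top strand with its 3' end pointing upstream.
The product is the template from position 93 through 152 (60 bp).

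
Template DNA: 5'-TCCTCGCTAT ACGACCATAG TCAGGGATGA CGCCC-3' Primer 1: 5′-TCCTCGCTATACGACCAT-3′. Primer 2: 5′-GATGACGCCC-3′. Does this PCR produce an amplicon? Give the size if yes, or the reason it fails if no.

No product — both primers anneal to the same strand and extend in the same direction.

Primer 1 (TCCTCGCTATACGACCAT) matches the top strand at positions 1–18 (3' end points downstream).
Primer 2 (GATGACGCCC) also matches the top strand directly, at positions 26–35 — its reverse complement GGGCGTCATC is not present.
Both primers anneal to the bottom strand with 3' ends pointing the same way, so neither can prime synthesis back toward the other.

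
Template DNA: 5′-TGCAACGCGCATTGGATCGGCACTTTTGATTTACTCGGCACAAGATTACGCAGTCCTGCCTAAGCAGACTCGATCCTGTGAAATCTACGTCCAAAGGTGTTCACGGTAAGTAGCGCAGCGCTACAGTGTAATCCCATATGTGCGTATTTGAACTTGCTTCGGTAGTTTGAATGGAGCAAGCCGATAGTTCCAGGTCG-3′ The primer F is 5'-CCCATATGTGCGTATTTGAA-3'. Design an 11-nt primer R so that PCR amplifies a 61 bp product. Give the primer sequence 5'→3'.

The forward primer binds at positions 133–152, so a 61 bp product ends at position 133 + 61 − 1 = 193.
The reverse primer anneals to the top strand over positions 183–193, i.e. to GATAGTTCCAG.
Its sequence written 5'→3' is the reverse complement: CTGGAACTATC.

5'-CTGGAACTATC-3'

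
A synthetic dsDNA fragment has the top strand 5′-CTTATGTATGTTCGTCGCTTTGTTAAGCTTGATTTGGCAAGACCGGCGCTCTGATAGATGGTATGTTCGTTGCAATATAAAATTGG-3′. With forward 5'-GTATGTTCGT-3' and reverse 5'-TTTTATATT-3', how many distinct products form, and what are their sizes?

Two products: 77 bp, 22 bp

The forward primer GTATGTTCGT matches the top strand at positions 6–15, 61–70.
The reverse primer's reverse complement is AATATAAAA, matching at positions 74–82.
Each forward site pairs with the reverse site to give a product ending at position 82: sizes 77, 22 bp.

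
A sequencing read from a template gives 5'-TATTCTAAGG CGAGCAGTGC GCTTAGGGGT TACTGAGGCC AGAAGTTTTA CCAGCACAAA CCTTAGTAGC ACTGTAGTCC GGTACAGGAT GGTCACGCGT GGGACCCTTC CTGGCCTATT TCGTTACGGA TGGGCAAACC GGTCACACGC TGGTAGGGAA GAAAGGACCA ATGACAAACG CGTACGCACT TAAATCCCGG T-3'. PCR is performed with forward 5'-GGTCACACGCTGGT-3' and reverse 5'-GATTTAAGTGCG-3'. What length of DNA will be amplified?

Scanning the template, GGTCACACGCTGGT occurs at positions 141–154; this primer anneals to the bottom strand there with its 3' end pointing downstream.
Reverse complement of the reverse primer: CGCACTTAAATC. This occurs on the top strand at positions 185–196.
Product length = (reverse-primer end) − (forward-primer start) + 1 = 196 − 141 + 1 = 56 bp.

56 bp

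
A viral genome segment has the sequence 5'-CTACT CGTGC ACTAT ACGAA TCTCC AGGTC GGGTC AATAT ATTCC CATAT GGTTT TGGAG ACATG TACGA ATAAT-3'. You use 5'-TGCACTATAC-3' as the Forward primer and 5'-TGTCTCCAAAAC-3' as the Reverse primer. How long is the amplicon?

56 bp

Forward primer TGCACTATAC is found on the top strand at positions 8–17.
Taking the reverse complement of TGTCTCCAAAAC gives GTTTTGGAGACA, found at positions 52–63 on the template; the primer anneals here to the top strand with its 3' end pointing upstream.
Product length = (reverse-primer end) − (forward-primer start) + 1 = 63 − 8 + 1 = 56 bp.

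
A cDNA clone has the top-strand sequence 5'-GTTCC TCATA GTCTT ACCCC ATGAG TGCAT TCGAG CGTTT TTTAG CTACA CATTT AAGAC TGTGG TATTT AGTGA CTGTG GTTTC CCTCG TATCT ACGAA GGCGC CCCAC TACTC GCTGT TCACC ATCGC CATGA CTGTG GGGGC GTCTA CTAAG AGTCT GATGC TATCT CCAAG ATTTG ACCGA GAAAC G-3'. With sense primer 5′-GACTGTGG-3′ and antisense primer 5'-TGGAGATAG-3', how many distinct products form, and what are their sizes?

Three products: 116 bp, 100 bp, 40 bp

The forward primer GACTGTGG matches the top strand at positions 58–65, 74–81, 134–141.
The reverse primer's reverse complement is CTATCTCCA, matching at positions 165–173.
Each forward site pairs with the reverse site to give a product ending at position 173: sizes 116, 100, 40 bp.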